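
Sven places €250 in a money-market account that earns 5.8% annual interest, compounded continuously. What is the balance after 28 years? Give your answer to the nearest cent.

€1,268.34

A = P·e^(rt) = 250·e^(0.058·28) = 250·e^1.624.
e^1.624 ≈ 5.073343157, so A ≈ 1,268.3358.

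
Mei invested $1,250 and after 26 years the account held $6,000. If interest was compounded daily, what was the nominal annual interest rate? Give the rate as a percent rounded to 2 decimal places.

The 9490-period growth factor is 6,000/1,250 = 4.8.
r/365 = 4.8^(1/9490) − 1 ≈ 0.000165305, so r ≈ 365·0.000165305 = 6.03364%.

6.03%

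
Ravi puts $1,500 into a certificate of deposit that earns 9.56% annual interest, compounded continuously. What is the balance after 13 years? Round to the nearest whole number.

A = P·e^(rt) = 1,500·e^(0.0956·13) = 1,500·e^1.2428.
e^1.2428 ≈ 3.465302741, so A ≈ 5,197.9541.

$5,198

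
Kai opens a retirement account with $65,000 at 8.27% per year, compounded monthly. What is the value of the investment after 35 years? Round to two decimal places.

Periodic rate = 8.27%/12 = 0.00689167; periods = 12·35 = 420.
A = 65,000·(1 + 0.0827/12)^420 ≈ 65,000·17.89589979156 ≈ 1,163,233.4865.

$1,163,233.49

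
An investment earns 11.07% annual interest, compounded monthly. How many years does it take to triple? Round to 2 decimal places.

(1 + 0.009225)^(12t) = 3.
12t = ln 3 / ln(1 + 0.009225) ≈ 1.0986/0.00918271 ≈ 119.6392.
t ≈ 9.9699.

9.97 years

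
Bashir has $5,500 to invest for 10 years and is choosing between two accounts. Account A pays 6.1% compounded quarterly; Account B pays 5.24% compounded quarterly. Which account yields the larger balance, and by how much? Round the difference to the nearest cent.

Account A growth factor: (1 + 0.01525)^40 ≈ 1.8319766186; balance ≈ 10,075.8714.
Account B growth factor: (1 + 0.0131)^40 ≈ 1.683032933; balance ≈ 9,256.6811.
Account A is larger by 819.1903.

Account A, by $819.19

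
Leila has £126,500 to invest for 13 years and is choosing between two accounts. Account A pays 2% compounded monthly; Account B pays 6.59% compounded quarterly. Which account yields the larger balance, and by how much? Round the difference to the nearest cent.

Account B, by £131,856.17

A: (1 + 0.02/12)^156 ≈ 1.29664942735, so 126,500 × 1.29664942735 ≈ 164,026.1526.
B: (1 + 0.016475)^52 ≈ 2.33899066969, so 126,500 × 2.33899066969 ≈ 295,882.3197.
Difference ≈ 131,856.1672 in favor of B.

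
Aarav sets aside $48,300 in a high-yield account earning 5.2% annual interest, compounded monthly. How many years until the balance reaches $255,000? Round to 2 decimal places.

(1 + 0.00433333)^(12t) = 255,000/48,300 = 5.2795.
12t·ln(1 + 0.00433333) = ln(5.2795); 12t = 1.6638/0.00432397 ≈ 384.7925.
t ≈ 32.0660 years.

32.07 years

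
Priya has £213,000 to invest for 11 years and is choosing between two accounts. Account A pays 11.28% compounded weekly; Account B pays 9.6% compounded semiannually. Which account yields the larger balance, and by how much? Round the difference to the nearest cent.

Account A, by £138,159.36

A: (1 + 0.1128/52)^572 ≈ 3.45373464824, so 213,000 × 3.45373464824 ≈ 735,645.4801.
B: (1 + 0.048)^22 ≈ 2.80509916075, so 213,000 × 2.80509916075 ≈ 597,486.1212.
Difference ≈ 138,159.3588 in favor of A.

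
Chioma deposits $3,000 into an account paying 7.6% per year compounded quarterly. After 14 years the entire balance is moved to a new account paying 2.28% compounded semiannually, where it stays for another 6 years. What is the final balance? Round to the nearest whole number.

Phase 1: 3,000·(1 + 0.019)^56 ≈ 8,607.4708.
Phase 2: 8,607.4708·(1 + 0.0114)^12 ≈ 9,861.6810.

$9,862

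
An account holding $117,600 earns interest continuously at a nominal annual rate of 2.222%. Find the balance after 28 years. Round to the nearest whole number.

A = P·e^(rt) = 117,600·e^(0.02222·28) = 117,600·e^0.62216.
e^0.62216 ≈ 1.86294766605, so A ≈ 219,082.6455.

$219,083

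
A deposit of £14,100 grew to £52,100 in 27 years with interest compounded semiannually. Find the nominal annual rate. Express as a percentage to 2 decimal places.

4.90%

The 54-period growth factor is 52,100/14,100 = 3.69504.
r/2 = 3.69504^(1/54) − 1 ≈ 0.0244988, so r ≈ 2·0.0244988 = 4.89976%.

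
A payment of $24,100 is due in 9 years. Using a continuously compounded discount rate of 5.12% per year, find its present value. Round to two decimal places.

$15,201.77

P = A·e^(−rt) = 24,100·e^(−0.4608).
e^(−0.4608) ≈ 0.63077882055, so P ≈ 15,201.7696.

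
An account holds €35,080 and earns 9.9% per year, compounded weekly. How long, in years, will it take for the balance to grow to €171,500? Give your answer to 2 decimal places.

We need (1 + 0.00190385)^(52t) = 4.8888, so 52t = ln 4.8888 / ln 1.001904 ≈ 834.3438.
t ≈ 834.3438/52 = 16.0451 years.

16.05 years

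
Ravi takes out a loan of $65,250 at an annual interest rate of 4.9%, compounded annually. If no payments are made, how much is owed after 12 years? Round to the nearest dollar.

Growth factor = (1 + 0.049)^12 ≈ 1.77543942021.
A ≈ 65,250 × 1.77543942021 ≈ 115,847.4222.

$115,847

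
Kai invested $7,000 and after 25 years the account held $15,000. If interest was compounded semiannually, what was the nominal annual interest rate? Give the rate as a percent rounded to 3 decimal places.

The 50-period growth factor is 15,000/7,000 = 2.14286.
r/2 = 2.14286^(1/50) − 1 ≈ 0.0153596, so r ≈ 2·0.0153596 = 3.07191%.

3.072%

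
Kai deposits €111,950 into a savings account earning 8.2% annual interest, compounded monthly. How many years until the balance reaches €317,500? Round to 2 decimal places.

We need (1 + 0.00683333)^(12t) = 2.8361, so 12t = ln 2.8361 / ln 1.006833 ≈ 153.0707.
t ≈ 153.0707/12 = 12.7559 years.

12.76 years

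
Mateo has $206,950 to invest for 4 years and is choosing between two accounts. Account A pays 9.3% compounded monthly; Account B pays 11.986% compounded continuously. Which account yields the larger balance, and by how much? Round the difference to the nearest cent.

Account A growth factor: (1 + 0.00775)^48 ≈ 1.44855412639; balance ≈ 299,778.2765.
Account B growth factor: e^(0.11986·4) = e^0.47944 ≈ 1.61516965388; balance ≈ 334,259.3599.
Account B is larger by 34,481.0834.

Account B, by $34,481.08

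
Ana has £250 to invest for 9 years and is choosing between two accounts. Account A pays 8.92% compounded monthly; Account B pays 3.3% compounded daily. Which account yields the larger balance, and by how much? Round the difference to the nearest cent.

Account A, by £219.84

A: (1 + 0.0892/12)^108 ≈ 2.22516476, so 250 × 2.22516476 ≈ 556.2912.
B: (1 + 0.033/365)^3285 ≈ 1.34579723, so 250 × 1.34579723 ≈ 336.4493.
Difference ≈ 219.8419 in favor of A.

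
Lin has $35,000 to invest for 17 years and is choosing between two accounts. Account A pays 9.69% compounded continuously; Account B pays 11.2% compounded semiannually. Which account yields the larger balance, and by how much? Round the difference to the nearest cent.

Account A growth factor: e^(0.0969·17) = e^1.6473 ≈ 5.19293994402; balance ≈ 181,752.8980.
Account B growth factor: (1 + 0.056)^34 ≈ 6.37636572618; balance ≈ 223,172.8004.
Account B is larger by 41,419.9024.

Account B, by $41,419.90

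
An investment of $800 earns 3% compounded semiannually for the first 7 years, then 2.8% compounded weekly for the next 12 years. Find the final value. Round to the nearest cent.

$1,378.79

After 7 years at 3%: 800 × 1.231755731 ≈ 985.4046.
Then 12 years at 2.8%: 985.4046 × 1.39921249 ≈ 1,378.7904.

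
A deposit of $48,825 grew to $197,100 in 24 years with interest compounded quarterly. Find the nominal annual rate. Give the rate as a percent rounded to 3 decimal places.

5.857%

(1 + r/4)^96 = 197,100/48,825 = 4.03687.
1 + r/4 = 4.03687^(1/96) ≈ 1.014642, so r/4 ≈ 0.0146423.
r ≈ 4·0.0146423 = 5.85692%.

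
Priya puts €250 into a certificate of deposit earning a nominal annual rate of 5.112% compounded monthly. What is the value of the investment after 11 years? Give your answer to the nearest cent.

Periodic rate = 5.112%/12 = 0.00426; periods = 12·11 = 132.
A = 250·(1 + 0.00426)^132 ≈ 250·1.75264425 ≈ 438.1611.

€438.16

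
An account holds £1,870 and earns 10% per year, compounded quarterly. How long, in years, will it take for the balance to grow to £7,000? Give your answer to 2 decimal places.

13.36 years

(1 + 0.025)^(4t) = 7,000/1,870 = 3.7433.
4t·ln(1 + 0.025) = ln(3.7433); 4t = 1.32/0.0246926 ≈ 53.4561.
t ≈ 13.3640 years.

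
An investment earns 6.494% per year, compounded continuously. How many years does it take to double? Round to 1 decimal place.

10.7 years

e^(0.06494t) = 2, so 0.06494t = ln 2 ≈ 0.69315.
t ≈ 0.69315/0.06494 ≈ 10.6737.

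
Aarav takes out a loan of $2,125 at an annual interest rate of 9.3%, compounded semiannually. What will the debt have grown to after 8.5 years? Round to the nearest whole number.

$4,602

Growth factor = (1 + 0.0465)^17 ≈ 2.165543717.
A ≈ 2,125 × 2.165543717 ≈ 4,601.7804.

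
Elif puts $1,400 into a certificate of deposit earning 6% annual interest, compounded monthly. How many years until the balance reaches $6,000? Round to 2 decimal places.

We need (1 + 0.005)^(12t) = 4.2857, so 12t = ln 4.2857 / ln 1.005 ≈ 291.7845.
t ≈ 291.7845/12 = 24.3154 years.

24.32 years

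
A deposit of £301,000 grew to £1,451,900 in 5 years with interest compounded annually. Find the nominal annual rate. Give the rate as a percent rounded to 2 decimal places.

36.99%

(1 + r)^5 = 1,451,900/301,000 = 4.82359.
1 + r = 4.82359^(1/5) ≈ 1.369853, so r ≈ 0.369853.
r ≈ 36.98532%.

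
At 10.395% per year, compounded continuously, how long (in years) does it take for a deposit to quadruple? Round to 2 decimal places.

13.34 years

e^(0.10395t) = 4, so 0.10395t = ln 4 ≈ 1.3863.
t ≈ 1.3863/0.10395 ≈ 13.3362.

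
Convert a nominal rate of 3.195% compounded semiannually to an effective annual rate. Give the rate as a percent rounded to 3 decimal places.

3.221%

EAR = (1 + 3.195%/2)^2 − 1 = (1 + 0.015975)^2 − 1.
(1 + 0.015975)^2 ≈ 1.032205, so EAR ≈ 3.22052%.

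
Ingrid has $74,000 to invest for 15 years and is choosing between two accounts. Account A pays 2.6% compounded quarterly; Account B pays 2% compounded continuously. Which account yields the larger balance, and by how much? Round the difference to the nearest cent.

Account A, by $9,269.18

A: (1 + 0.0065)^60 ≈ 1.47511796942, so 74,000 × 1.47511796942 ≈ 109,158.7297.
B: e^(0.02·15) = e^0.3 ≈ 1.3498588076, so 74,000 × 1.3498588076 ≈ 99,889.5518.
Difference ≈ 9,269.1780 in favor of A.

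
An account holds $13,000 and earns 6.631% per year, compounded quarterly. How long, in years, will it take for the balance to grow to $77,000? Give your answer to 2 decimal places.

(1 + 0.0165775)^(4t) = 77,000/13,000 = 5.9231.
4t·ln(1 + 0.0165775) = ln(5.9231); 4t = 1.7789/0.0164416 ≈ 108.1924.
t ≈ 27.0481 years.

27.05 years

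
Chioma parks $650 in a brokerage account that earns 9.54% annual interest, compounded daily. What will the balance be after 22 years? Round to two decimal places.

$5,300.19

Growth factor = (1 + 0.0954/365)^8030 ≈ 8.154139939.
A ≈ 650 × 8.154139939 ≈ 5,300.1910.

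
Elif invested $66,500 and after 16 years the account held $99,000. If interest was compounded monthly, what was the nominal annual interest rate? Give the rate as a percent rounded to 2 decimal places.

2.49%

The 192-period growth factor is 99,000/66,500 = 1.48872.
r/12 = 1.48872^(1/192) − 1 ≈ 0.00207464, so r ≈ 12·0.00207464 = 2.48957%.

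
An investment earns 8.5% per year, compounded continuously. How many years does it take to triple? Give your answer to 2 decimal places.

12.92 years

e^(0.085t) = 3, so 0.085t = ln 3 ≈ 1.0986.
t ≈ 1.0986/0.085 ≈ 12.9249.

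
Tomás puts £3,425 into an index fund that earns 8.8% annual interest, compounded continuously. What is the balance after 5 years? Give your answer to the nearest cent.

A = P·e^(rt) = 3,425·e^(0.088·5) = 3,425·e^0.44.
e^0.44 ≈ 1.552707219, so A ≈ 5,318.0222.

£5,318.02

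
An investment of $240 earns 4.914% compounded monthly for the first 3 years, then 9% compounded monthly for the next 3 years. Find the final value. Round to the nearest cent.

Phase 1: 240·(1 + 0.004095)^36 ≈ 278.0380.
Phase 2: 278.0380·(1 + 0.0075)^36 ≈ 363.8532.

$363.85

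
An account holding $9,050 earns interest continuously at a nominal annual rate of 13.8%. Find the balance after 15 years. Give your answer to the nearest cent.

A = P·e^(rt) = 9,050·e^(0.138·15) = 9,050·e^2.07.
e^2.07 ≈ 7.9248231178, so A ≈ 71,719.6492.

$71,719.65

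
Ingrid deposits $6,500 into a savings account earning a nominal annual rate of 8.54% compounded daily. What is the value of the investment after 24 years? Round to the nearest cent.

$50,459.07

Periodic rate = 8.54%/365 = 0.000233973; periods = 365·24 = 8760.
A = 6,500·(1 + 0.0854/365)^8760 ≈ 6,500·7.7629332761 ≈ 50,459.0663.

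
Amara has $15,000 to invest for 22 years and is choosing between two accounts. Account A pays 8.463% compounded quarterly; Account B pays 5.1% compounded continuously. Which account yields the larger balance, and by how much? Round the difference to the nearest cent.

A: (1 + 0.0211575)^88 ≈ 6.3119037057, so 15,000 × 6.3119037057 ≈ 94,678.5556.
B: e^(0.051·22) = e^1.122 ≈ 3.0709900455, so 15,000 × 3.0709900455 ≈ 46,064.8507.
Difference ≈ 48,613.7049 in favor of A.

Account A, by $48,613.70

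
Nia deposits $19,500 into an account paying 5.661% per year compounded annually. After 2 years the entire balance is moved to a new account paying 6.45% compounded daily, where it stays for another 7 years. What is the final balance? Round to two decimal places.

Phase 1: 19,500·(1 + 0.05661)^2 ≈ 21,770.2815.
Phase 2: 21,770.2815·(1 + 0.0645/365)^2555 ≈ 34,192.4862.

$34,192.49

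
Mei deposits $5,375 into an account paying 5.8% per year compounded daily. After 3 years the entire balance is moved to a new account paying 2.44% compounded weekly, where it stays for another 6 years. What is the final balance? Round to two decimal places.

$7,404.67

After 3 years at 5.8%: 5,375 × 1.190039116 ≈ 6,396.4602.
Then 6 years at 2.44%: 6,396.4602 × 1.157619409 ≈ 7,404.6665.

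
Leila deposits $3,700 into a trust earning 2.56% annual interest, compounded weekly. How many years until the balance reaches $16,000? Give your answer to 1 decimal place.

57.2 years

(1 + 0.000492308)^(52t) = 16,000/3,700 = 4.3243.
52t·ln(1 + 0.000492308) = ln(4.3243); 52t = 1.4643/0.000492187 ≈ 2975.0019.
t ≈ 57.2116 years.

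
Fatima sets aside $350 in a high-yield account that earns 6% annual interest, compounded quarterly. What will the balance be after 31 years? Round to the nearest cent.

Growth factor = (1 + 0.015)^124 ≈ 6.335621719.
A ≈ 350 × 6.335621719 ≈ 2,217.4676.

$2,217.47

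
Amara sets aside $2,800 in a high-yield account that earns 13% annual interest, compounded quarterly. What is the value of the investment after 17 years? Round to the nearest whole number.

$24,642

Periodic rate = 13%/4 = 0.0325; periods = 4·17 = 68.
A = 2,800·(1 + 0.0325)^68 ≈ 2,800·8.8008395294 ≈ 24,642.3507.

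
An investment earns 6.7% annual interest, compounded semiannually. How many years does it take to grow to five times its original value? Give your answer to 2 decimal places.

24.42 years

(1 + 0.0335)^(2t) = 5.
2t = ln 5 / ln(1 + 0.0335) ≈ 1.6094/0.0329511 ≈ 48.8432.
t ≈ 24.4216.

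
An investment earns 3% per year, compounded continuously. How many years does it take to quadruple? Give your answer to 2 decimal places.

46.21 years

e^(0.03t) = 4, so 0.03t = ln 4 ≈ 1.3863.
t ≈ 1.3863/0.03 ≈ 46.2098.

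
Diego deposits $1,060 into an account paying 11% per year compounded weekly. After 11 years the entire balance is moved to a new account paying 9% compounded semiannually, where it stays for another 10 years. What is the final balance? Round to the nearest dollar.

After 11 years at 11%: 1,060 × 3.349201618 ≈ 3,550.1537.
Then 10 years at 9%: 3,550.1537 × 2.411714025 ≈ 8,561.9555.

$8,562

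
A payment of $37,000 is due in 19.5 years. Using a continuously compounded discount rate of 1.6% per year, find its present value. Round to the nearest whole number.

$27,083

P = A·e^(−rt) = 37,000·e^(−0.312).
e^(−0.312) ≈ 0.73198152823, so P ≈ 27,083.3165.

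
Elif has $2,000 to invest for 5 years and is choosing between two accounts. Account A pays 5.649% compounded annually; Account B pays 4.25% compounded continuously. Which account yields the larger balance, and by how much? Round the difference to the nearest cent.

A: (1 + 0.05649)^5 ≈ 1.316215356, so 2,000 × 1.316215356 ≈ 2,632.4307.
B: e^(0.0425·5) = e^0.2125 ≈ 1.236766114, so 2,000 × 1.236766114 ≈ 2,473.5322.
Difference ≈ 158.8985 in favor of A.

Account A, by $158.90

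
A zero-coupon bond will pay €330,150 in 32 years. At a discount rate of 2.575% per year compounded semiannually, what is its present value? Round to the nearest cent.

Growth factor = (1 + 0.012875)^64 ≈ 2.26764215882.
P = 330,150/2.26764215882 ≈ 145,591.7543.

€145,591.75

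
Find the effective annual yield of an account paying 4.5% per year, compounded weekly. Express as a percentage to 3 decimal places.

4.601%

One year is 52 periods at 0.000865385 each: (1 + 0.000865385)^52 ≈ 1.046008.
EAR = 1.046008 − 1 ≈ 4.60075%.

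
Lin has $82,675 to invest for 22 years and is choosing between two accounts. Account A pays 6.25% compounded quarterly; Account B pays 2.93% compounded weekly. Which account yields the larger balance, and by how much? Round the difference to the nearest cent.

Account A, by $166,042.14

Account A growth factor: (1 + 0.015625)^88 ≈ 3.91325072152; balance ≈ 323,528.0034.
Account B growth factor: (1 + 0.0293/52)^1144 ≈ 1.90487895244; balance ≈ 157,485.8674.
Account A is larger by 166,042.1360.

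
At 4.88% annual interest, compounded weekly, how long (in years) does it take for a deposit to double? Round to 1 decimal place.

(1 + 0.000938462)^(52t) = 2.
52t = ln 2 / ln(1 + 0.000938462) ≈ 0.69315/0.000938021 ≈ 738.9460.
t ≈ 14.2105.

14.2 years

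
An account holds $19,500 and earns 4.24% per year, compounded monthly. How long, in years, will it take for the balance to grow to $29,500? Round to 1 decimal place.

9.8 years

We need (1 + 0.00353333)^(12t) = 1.5128, so 12t = ln 1.5128 / ln 1.003533 ≈ 117.3698.
t ≈ 117.3698/12 = 9.7808 years.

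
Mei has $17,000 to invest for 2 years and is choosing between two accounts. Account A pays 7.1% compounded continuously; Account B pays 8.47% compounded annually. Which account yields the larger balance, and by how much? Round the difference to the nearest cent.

Account B, by $407.96

Account A growth factor: e^(0.071·2) = e^0.142 ≈ 1.1525766485; balance ≈ 19,593.8030.
Account B growth factor: (1 + 0.0847)^2 ≈ 1.17657409; balance ≈ 20,001.7595.
Account B is larger by 407.9565.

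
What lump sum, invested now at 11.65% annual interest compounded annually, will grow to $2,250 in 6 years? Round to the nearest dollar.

Annual rate = 11.65% = 0.1165; 6 periods.
P = 2,250/(1 + 0.1165)^6 ≈ 2,250/1.937101442 ≈ 1,161.5293.

$1,162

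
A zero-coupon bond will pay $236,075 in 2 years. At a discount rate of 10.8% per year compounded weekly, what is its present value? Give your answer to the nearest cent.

Periodic rate = 10.8%/52 = 0.00207692; 104 periods.
P = 236,075/(1 + 0.108/52)^104 ≈ 236,075/1.24082440619 ≈ 190,256.5736.

$190,256.57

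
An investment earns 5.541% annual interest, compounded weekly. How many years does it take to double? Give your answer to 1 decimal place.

(1 + 0.00106558)^(52t) = 2.
52t = ln 2 / ln(1 + 0.00106558) ≈ 0.69315/0.00106501 ≈ 650.8366.
t ≈ 12.5161.

12.5 years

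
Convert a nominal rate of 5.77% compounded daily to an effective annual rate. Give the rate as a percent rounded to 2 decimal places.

One year is 365 periods at 0.000158082 each: (1 + 0.000158082)^365 ≈ 1.059392.
EAR = 1.059392 − 1 ≈ 5.93923%.

5.94%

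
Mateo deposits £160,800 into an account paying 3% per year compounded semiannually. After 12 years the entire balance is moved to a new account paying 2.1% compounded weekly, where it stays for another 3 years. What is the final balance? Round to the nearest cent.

£244,808.27

After 12 years at 3%: 160,800 × 1.42950281193 ≈ 229,864.0522.
Then 3 years at 2.1%: 229,864.0522 × 1.06501329459 ≈ 244,808.2715.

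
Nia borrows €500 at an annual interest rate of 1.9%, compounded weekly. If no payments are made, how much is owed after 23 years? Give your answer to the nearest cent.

€773.97

Growth factor = (1 + 0.019/52)^1196 ≈ 1.54793252.
A ≈ 500 × 1.54793252 ≈ 773.9663.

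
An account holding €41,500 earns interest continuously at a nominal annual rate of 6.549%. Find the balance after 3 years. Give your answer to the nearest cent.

A = P·e^(rt) = 41,500·e^(0.06549·3) = 41,500·e^0.19647.
e^0.19647 ≈ 1.2170988074, so A ≈ 50,509.6005.

€50,509.60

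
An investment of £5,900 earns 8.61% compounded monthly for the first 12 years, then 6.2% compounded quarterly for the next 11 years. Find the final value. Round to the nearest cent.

After 12 years at 8.61%: 5,900 × 2.7996965325 ≈ 16,518.2095.
Then 11 years at 6.2%: 16,518.2095 × 1.9675094212 ≈ 32,499.7329.

£32,499.73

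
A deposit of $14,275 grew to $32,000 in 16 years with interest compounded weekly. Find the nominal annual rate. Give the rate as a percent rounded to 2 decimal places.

The 832-period growth factor is 32,000/14,275 = 2.24168.
r/52 = 2.24168^(1/832) − 1 ≈ 0.000970695, so r ≈ 52·0.000970695 = 5.04761%.

5.05%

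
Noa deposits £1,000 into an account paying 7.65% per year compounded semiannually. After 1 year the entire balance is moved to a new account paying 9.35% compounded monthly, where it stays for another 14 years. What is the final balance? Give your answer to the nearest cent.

£3,970.93

After 1 years at 7.65%: 1,000 × 1.077963062 ≈ 1,077.9631.
Then 14 years at 9.35%: 1,077.9631 × 3.683733184 ≈ 3,970.9283.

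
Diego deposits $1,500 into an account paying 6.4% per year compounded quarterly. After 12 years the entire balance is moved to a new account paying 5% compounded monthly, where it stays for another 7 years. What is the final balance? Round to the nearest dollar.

$4,557

After 12 years at 6.4%: 1,500 × 2.142387282 ≈ 3,213.5809.
Then 7 years at 5%: 3,213.5809 × 1.418036052 ≈ 4,556.9736.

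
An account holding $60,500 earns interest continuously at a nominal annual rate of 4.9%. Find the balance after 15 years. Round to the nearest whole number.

A = P·e^(rt) = 60,500·e^(0.049·15) = 60,500·e^0.735.
e^0.735 ≈ 2.08548199251, so A ≈ 126,171.6605.

$126,172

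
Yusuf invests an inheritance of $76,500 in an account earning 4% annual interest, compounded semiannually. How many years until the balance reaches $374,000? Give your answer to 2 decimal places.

40.07 years

(1 + 0.02)^(2t) = 374,000/76,500 = 4.8889.
2t·ln(1 + 0.02) = ln(4.8889); 2t = 1.587/0.0198026 ≈ 80.1391.
t ≈ 40.0696 years.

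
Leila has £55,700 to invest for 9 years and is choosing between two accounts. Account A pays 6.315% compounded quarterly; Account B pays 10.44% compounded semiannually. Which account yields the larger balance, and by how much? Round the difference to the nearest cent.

Account B, by £41,300.79

Account A growth factor: (1 + 0.0157875)^36 ≈ 1.7575314768; balance ≈ 97,894.5033.
Account B growth factor: (1 + 0.0522)^18 ≈ 2.49901782745; balance ≈ 139,195.2930.
Account B is larger by 41,300.7897.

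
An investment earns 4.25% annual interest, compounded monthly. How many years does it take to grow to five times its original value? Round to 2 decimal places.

37.94 years

(1 + 0.00354167)^(12t) = 5.
12t = ln 5 / ln(1 + 0.00354167) ≈ 1.6094/0.00353541 ≈ 455.2338.
t ≈ 37.9361.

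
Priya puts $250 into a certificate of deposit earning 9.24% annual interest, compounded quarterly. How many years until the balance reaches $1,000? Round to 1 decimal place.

15.2 years

We need (1 + 0.0231)^(4t) = 4, so 4t = ln 4 / ln 1.0231 ≈ 60.7033.
t ≈ 60.7033/4 = 15.1758 years.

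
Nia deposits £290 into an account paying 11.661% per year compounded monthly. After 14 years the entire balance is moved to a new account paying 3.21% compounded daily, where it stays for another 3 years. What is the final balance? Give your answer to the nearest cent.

After 14 years at 11.661%: 290 × 5.076687142 ≈ 1,472.2393.
Then 3 years at 3.21%: 1,472.2393 × 1.101084679 ≈ 1,621.0601.

£1,621.06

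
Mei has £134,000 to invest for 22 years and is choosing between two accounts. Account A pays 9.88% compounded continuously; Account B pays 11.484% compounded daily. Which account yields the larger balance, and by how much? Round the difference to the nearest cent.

Account B, by £497,750.36

A: e^(0.0988·22) = e^2.1736 ≈ 8.789870685134, so 134,000 × 8.789870685134 ≈ 1,177,842.6718.
B: (1 + 0.11484/365)^8030 ≈ 12.50442560407, so 134,000 × 12.50442560407 ≈ 1,675,593.0309.
Difference ≈ 497,750.3591 in favor of B.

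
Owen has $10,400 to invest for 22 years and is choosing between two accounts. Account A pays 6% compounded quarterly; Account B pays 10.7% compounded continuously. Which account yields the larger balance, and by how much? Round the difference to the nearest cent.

Account A growth factor: (1 + 0.015)^88 ≈ 3.7069072345; balance ≈ 38,551.8352.
Account B growth factor: e^(0.107·22) = e^2.354 ≈ 10.5275960001; balance ≈ 109,486.9984.
Account B is larger by 70,935.1632.

Account B, by $70,935.16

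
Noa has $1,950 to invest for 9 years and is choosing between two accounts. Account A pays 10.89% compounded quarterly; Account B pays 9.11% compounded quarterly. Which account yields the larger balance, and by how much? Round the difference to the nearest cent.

A: (1 + 0.027225)^36 ≈ 2.630031175, so 1,950 × 2.630031175 ≈ 5,128.5608.
B: (1 + 0.022775)^36 ≈ 2.249488308, so 1,950 × 2.249488308 ≈ 4,386.5022.
Difference ≈ 742.0586 in favor of A.

Account A, by $742.06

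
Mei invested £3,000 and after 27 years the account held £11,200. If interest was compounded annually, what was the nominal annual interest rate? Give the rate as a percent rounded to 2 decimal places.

(1 + r)^27 = 11,200/3,000 = 3.73333.
1 + r = 3.73333^(1/27) ≈ 1.049999, so r ≈ 0.0499987.
r ≈ 4.99987%.

5.00%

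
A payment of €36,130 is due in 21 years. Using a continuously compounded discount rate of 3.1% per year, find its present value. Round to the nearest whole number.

P = A·e^(−rt) = 36,130·e^(−0.651).
e^(−0.651) ≈ 0.52152399192, so P ≈ 18,842.6618.

€18,843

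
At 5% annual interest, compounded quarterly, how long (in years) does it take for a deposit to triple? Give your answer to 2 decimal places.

22.11 years

(1 + 0.0125)^(4t) = 3.
4t = ln 3 / ln(1 + 0.0125) ≈ 1.0986/0.0124225 ≈ 88.4372.
t ≈ 22.1093.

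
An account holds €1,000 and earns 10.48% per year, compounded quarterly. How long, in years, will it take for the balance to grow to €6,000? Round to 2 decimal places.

17.32 years

(1 + 0.0262)^(4t) = 6,000/1,000 = 6.
4t·ln(1 + 0.0262) = ln(6); 4t = 1.7918/0.0258627 ≈ 69.2798.
t ≈ 17.3199 years.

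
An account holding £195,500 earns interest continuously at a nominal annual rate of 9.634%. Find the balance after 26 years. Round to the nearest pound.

A = P·e^(rt) = 195,500·e^(0.09634·26) = 195,500·e^2.50484.
e^2.50484 ≈ 12.24160015308, so A ≈ 2,393,232.8299.

£2,393,233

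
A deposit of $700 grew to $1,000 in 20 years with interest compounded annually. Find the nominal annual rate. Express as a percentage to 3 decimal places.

1.799%

(1 + r)^20 = 1,000/700 = 1.42857.
1 + r = 1.42857^(1/20) ≈ 1.017994, so r ≈ 0.0179937.
r ≈ 1.79937%.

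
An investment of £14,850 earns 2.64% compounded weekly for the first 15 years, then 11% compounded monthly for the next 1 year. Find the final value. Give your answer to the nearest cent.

£24,616.04

Phase 1: 14,850·(1 + 0.0264/52)^780 ≈ 22,062.9422.
Phase 2: 22,062.9422·(1 + 0.11/12)^12 ≈ 24,616.0402.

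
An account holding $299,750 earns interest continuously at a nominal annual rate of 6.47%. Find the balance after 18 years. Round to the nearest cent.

A = P·e^(rt) = 299,750·e^(0.0647·18) = 299,750·e^1.1646.
e^1.1646 ≈ 3.20464077049, so A ≈ 960,591.0710.

$960,591.07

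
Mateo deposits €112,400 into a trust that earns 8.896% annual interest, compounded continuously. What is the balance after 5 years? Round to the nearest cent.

A = P·e^(rt) = 112,400·e^(0.08896·5) = 112,400·e^0.4448.
e^0.4448 ≈ 1.560178129, so A ≈ 175,364.0217.

€175,364.02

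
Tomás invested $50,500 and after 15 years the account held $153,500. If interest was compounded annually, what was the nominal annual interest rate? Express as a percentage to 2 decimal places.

(1 + r)^15 = 153,500/50,500 = 3.0396.
1 + r = 3.0396^(1/15) ≈ 1.076931, so r ≈ 0.0769308.
r ≈ 7.69308%.

7.69%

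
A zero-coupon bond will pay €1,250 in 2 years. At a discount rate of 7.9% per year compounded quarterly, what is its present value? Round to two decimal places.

€1,068.96

Periodic rate = 7.9%/4 = 0.01975; 8 periods.
P = 1,250/(1 + 0.01975)^8 ≈ 1,250/1.169363979 ≈ 1,068.9572.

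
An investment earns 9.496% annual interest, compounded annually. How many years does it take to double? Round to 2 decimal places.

7.64 years

(1 + 0.09496)^t = 2.
t = ln 2 / ln(1 + 0.09496) ≈ 0.69315/0.0907178 ≈ 7.6407.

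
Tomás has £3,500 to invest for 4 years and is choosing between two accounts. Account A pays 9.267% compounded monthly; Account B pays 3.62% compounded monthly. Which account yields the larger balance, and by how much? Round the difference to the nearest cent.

Account A, by £1,018.86

Account A growth factor: (1 + 0.0077225)^48 ≈ 1.446657956; balance ≈ 5,063.3028.
Account B growth factor: (1 + 0.0362/12)^48 ≈ 1.155556483; balance ≈ 4,044.4477.
Account A is larger by 1,018.8552.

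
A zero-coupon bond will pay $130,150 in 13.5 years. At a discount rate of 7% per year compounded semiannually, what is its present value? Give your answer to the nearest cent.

Growth factor = (1 + 0.035)^27 ≈ 2.53156710827.
P = 130,150/2.53156710827 ≈ 51,410.8433.

$51,410.84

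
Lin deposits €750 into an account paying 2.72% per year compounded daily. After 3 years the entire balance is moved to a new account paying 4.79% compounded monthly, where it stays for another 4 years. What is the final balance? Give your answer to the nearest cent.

€985.24

Phase 1: 750·(1 + 0.0272/365)^1095 ≈ 813.7638.
Phase 2: 813.7638·(1 + 0.0479/12)^48 ≈ 985.2435.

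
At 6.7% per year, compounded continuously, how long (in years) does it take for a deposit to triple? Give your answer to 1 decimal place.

16.4 years

e^(0.067t) = 3, so 0.067t = ln 3 ≈ 1.0986.
t ≈ 1.0986/0.067 ≈ 16.3972.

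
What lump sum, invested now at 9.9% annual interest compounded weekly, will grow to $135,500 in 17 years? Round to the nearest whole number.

$25,218

Growth factor = (1 + 0.099/52)^884 ≈ 5.37307270918.
P = 135,500/5.37307270918 ≈ 25,218.3448.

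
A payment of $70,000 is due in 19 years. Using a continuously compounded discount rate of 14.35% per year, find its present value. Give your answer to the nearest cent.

$4,581.36

P = A·e^(−rt) = 70,000·e^(−2.7265).
e^(−2.7265) ≈ 0.065447957117, so P ≈ 4,581.3570.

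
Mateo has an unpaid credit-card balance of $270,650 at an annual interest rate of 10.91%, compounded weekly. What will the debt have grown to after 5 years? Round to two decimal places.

$466,731.91

Growth factor = (1 + 0.1091/52)^260 ≈ 1.72448516123.
A ≈ 270,650 × 1.72448516123 ≈ 466,731.9089.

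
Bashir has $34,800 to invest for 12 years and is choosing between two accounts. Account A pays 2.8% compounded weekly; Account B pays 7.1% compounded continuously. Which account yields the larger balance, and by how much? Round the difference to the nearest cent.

A: (1 + 0.028/52)^624 ≈ 1.3992124896, so 34,800 × 1.3992124896 ≈ 48,692.5946.
B: e^(0.071·12) = e^0.852 ≈ 2.344330828, so 34,800 × 2.344330828 ≈ 81,582.7128.
Difference ≈ 32,890.1182 in favor of B.

Account B, by $32,890.12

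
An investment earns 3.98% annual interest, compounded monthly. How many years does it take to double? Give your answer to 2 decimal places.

17.44 years

(1 + 0.00331667)^(12t) = 2.
12t = ln 2 / ln(1 + 0.00331667) ≈ 0.69315/0.00331118 ≈ 209.3355.
t ≈ 17.4446.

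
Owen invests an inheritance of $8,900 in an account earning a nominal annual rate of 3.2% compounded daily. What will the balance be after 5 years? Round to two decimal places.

Growth factor = (1 + 0.032/365)^1825 ≈ 1.1735026409.
A ≈ 8,900 × 1.1735026409 ≈ 10,444.1735.

$10,444.17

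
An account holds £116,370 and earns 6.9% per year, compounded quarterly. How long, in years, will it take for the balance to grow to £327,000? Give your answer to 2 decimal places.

15.10 years

(1 + 0.01725)^(4t) = 327,000/116,370 = 2.81.
4t·ln(1 + 0.01725) = ln(2.81); 4t = 1.0332/0.0171029 ≈ 60.4099.
t ≈ 15.1025 years.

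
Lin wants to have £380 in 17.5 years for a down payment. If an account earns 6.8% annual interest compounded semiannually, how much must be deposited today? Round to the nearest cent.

Growth factor = (1 + 0.034)^35 ≈ 3.22269241.
P = 380/3.22269241 ≈ 117.9138.

£117.91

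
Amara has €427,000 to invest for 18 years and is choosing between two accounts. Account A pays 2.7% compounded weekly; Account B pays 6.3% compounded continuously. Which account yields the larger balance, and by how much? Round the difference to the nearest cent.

A: (1 + 0.027/52)^936 ≈ 1.62559494793, so 427,000 × 1.62559494793 ≈ 694,129.0428.
B: e^(0.063·18) = e^1.134 ≈ 3.108063924431, so 427,000 × 3.108063924431 ≈ 1,327,143.2957.
Difference ≈ 633,014.2530 in favor of B.

Account B, by €633,014.25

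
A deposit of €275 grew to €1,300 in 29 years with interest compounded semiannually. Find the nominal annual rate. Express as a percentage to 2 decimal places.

5.43%

(1 + r/2)^58 = 1,300/275 = 4.72727.
1 + r/2 = 4.72727^(1/58) ≈ 1.027144, so r/2 ≈ 0.0271437.
r ≈ 2·0.0271437 = 5.42875%.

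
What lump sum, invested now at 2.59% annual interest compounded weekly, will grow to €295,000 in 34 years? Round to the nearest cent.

€122,314.38

Growth factor = (1 + 0.0259/52)^1768 ≈ 2.41181787834.
P = 295,000/2.41181787834 ≈ 122,314.3765.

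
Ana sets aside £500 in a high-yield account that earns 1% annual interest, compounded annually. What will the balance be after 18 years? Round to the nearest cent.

Growth factor = (1 + 0.01)^18 ≈ 1.19614748.
A ≈ 500 × 1.19614748 ≈ 598.0737.

£598.07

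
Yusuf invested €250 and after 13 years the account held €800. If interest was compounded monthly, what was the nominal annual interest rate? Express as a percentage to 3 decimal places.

The 156-period growth factor is 800/250 = 3.2.
r/12 = 3.2^(1/156) − 1 ≈ 0.00748396, so r ≈ 12·0.00748396 = 8.98075%.

8.981%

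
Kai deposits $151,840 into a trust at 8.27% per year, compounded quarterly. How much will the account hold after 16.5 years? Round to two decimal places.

$586,083.79

Growth factor = (1 + 0.020675)^66 ≈ 3.85987742092.
A ≈ 151,840 × 3.85987742092 ≈ 586,083.7876.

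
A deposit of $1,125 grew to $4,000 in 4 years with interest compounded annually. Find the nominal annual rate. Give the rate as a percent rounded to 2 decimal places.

37.32%

(1 + r)^4 = 4,000/1,125 = 3.55556.
1 + r = 3.55556^(1/4) ≈ 1.373178, so r ≈ 0.373178.
r ≈ 37.31781%.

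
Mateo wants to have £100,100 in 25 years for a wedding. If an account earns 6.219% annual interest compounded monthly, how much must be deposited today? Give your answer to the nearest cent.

Growth factor = (1 + 0.0051825)^300 ≈ 4.71493494955.
P = 100,100/4.71493494955 ≈ 21,230.4096.

£21,230.41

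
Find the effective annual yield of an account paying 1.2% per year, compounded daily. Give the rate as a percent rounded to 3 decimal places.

One year is 365 periods at 0.0000328767 each: (1 + 0.0000328767)^365 ≈ 1.012072.
EAR = 1.012072 − 1 ≈ 1.20721%.

1.207%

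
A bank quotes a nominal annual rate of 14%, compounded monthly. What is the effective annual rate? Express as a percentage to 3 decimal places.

One year is 12 periods at 0.0116667 each: (1 + 0.0116667)^12 ≈ 1.149342.
EAR = 1.149342 − 1 ≈ 14.93420%.

14.934%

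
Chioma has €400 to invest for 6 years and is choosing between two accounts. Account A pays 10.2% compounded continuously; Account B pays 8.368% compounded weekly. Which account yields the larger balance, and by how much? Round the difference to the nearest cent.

Account A, by €77.05

A: e^(0.102·6) = e^0.612 ≈ 1.84411594, so 400 × 1.84411594 ≈ 737.6464.
B: (1 + 0.08368/52)^312 ≈ 1.65148759, so 400 × 1.65148759 ≈ 660.5950.
Difference ≈ 77.0513 in favor of A.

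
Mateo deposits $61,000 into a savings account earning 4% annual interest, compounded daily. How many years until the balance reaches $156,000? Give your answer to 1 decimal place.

23.5 years

We need (1 + 0.000109589)^(365t) = 2.5574, so 365t = ln 2.5574 / ln 1.00011 ≈ 8568.6815.
t ≈ 8568.6815/365 = 23.4758 years.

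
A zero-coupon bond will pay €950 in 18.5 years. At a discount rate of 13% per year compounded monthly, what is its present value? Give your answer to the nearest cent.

€86.87

Growth factor = (1 + 0.13/12)^222 ≈ 10.9360672.
P = 950/10.9360672 ≈ 86.8685.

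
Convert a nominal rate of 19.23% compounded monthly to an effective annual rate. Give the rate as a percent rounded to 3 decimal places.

One year is 12 periods at 0.016025 each: (1 + 0.016025)^12 ≈ 1.210188.
EAR = 1.210188 − 1 ≈ 21.01877%.

21.019%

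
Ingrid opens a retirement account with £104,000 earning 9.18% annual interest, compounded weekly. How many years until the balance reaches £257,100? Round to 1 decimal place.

We need (1 + 0.00176538)^(52t) = 2.4721, so 52t = ln 2.4721 / ln 1.001765 ≈ 513.1306.
t ≈ 513.1306/52 = 9.8679 years.

9.9 years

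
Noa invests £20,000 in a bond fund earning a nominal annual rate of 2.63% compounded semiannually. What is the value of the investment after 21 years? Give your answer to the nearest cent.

£34,620.03

Periodic rate = 2.63%/2 = 0.01315; periods = 2·21 = 42.
A = 20,000·(1 + 0.01315)^42 ≈ 20,000·1.7310015157 ≈ 34,620.0303.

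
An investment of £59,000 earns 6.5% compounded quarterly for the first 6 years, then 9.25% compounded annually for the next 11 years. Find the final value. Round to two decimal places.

Phase 1: 59,000·(1 + 0.01625)^24 ≈ 86,869.1192.
Phase 2: 86,869.1192·(1 + 0.0925)^11 ≈ 229,880.0697.

£229,880.07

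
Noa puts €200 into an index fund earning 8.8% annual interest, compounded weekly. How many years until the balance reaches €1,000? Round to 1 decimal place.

18.3 years

(1 + 0.00169231)^(52t) = 1,000/200 = 5.
52t·ln(1 + 0.00169231) = ln(5); 52t = 1.6094/0.00169088 ≈ 951.8360.
t ≈ 18.3045 years.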